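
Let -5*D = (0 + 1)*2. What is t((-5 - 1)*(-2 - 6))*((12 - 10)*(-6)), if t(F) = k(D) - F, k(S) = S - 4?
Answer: 3144/5 ≈ 628.80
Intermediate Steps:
D = -⅖ (D = -(0 + 1)*2/5 = -2/5 = -⅕*2 = -⅖ ≈ -0.40000)
k(S) = -4 + S
t(F) = -22/5 - F (t(F) = (-4 - ⅖) - F = -22/5 - F)
t((-5 - 1)*(-2 - 6))*((12 - 10)*(-6)) = (-22/5 - (-5 - 1)*(-2 - 6))*((12 - 10)*(-6)) = (-22/5 - (-6)*(-8))*(2*(-6)) = (-22/5 - 1*48)*(-12) = (-22/5 - 48)*(-12) = -262/5*(-12) = 3144/5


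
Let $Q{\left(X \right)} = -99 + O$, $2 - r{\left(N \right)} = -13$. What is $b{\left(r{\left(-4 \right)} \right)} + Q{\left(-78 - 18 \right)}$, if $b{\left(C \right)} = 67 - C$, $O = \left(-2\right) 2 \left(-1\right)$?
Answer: $-43$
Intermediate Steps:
$O = 4$ ($O = \left(-4\right) \left(-1\right) = 4$)
$r{\left(N \right)} = 15$ ($r{\left(N \right)} = 2 - -13 = 2 + 13 = 15$)
$Q{\left(X \right)} = -95$ ($Q{\left(X \right)} = -99 + 4 = -95$)
$b{\left(r{\left(-4 \right)} \right)} + Q{\left(-78 - 18 \right)} = \left(67 - 15\right) - 95 = 52 - 95 = -43$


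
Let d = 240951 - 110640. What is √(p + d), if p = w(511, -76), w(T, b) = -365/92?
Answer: √275729681/46 ≈ 360.98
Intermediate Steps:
w(T, b) = -365/92 (w(T, b) = -365*1/92 = -365/92)
p = -365/92 ≈ -3.9674
d = 130311
√(p + d) = √(-365/92 + 130311) = √(11988247/92) = √275729681/46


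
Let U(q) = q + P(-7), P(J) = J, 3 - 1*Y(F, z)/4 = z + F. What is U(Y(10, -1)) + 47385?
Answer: 47354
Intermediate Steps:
Y(F, z) = 12 - 4*F - 4*z (Y(F, z) = 12 - 4*(z + F) = 12 - 4*(F + z) = 12 + (-4*F - 4*z) = 12 - 4*F - 4*z)
U(q) = -7 + q (U(q) = q - 7 = -7 + q)
U(Y(10, -1)) + 47385 = (-7 + (12 - 4*10 - 4*(-1))) + 47385 = (-7 + (12 - 40 + 4)) + 47385 = (-7 - 24) + 47385 = -31 + 47385 = 47354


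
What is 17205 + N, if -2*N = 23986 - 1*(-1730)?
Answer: 4347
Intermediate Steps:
N = -12858 (N = -(23986 - 1*(-1730))/2 = -(23986 + 1730)/2 = -½*25716 = -12858)
17205 + N = 17205 - 12858 = 4347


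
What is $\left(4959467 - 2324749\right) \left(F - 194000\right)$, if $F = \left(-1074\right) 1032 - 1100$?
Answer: $-3434270602024$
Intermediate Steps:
$F = -1109468$ ($F = -1108368 - 1100 = -1109468$)
$\left(4959467 - 2324749\right) \left(F - 194000\right) = \left(4959467 - 2324749\right) \left(-1109468 - 194000\right) = 2634718 \left(-1303468\right) = -3434270602024$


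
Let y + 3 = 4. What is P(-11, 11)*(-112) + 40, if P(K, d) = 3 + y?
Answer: -408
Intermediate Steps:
y = 1 (y = -3 + 4 = 1)
P(K, d) = 4 (P(K, d) = 3 + 1 = 4)
P(-11, 11)*(-112) + 40 = 4*(-112) + 40 = -448 + 40 = -408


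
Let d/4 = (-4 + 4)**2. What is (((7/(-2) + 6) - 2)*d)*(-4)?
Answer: 0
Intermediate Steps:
d = 0 (d = 4*(-4 + 4)**2 = 4*0**2 = 4*0 = 0)
(((7/(-2) + 6) - 2)*d)*(-4) = (((7/(-2) + 6) - 2)*0)*(-4) = (((7*(-1/2) + 6) - 2)*0)*(-4) = (((-7/2 + 6) - 2)*0)*(-4) = ((5/2 - 2)*0)*(-4) = ((1/2)*0)*(-4) = 0*(-4) = 0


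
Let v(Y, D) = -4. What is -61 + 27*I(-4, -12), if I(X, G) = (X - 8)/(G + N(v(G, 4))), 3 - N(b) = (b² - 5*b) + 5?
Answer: -1363/25 ≈ -54.520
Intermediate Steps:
N(b) = -2 - b² + 5*b (N(b) = 3 - ((b² - 5*b) + 5) = 3 - (5 + b² - 5*b) = 3 + (-5 - b² + 5*b) = -2 - b² + 5*b)
I(X, G) = (-8 + X)/(-38 + G) (I(X, G) = (X - 8)/(G + (-2 - 1*(-4)² + 5*(-4))) = (-8 + X)/(G + (-2 - 1*16 - 20)) = (-8 + X)/(G + (-2 - 16 - 20)) = (-8 + X)/(G - 38) = (-8 + X)/(-38 + G))
-61 + 27*I(-4, -12) = -61 + 27*((-8 - 4)/(-38 - 12)) = -61 + 27*(-12/(-50)) = -61 + 27*(-1/50*(-12)) = -61 + 27*(6/25) = -61 + 162/25 = -1363/25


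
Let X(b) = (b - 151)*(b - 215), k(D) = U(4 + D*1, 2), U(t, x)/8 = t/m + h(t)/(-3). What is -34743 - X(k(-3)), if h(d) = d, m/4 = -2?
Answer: -617071/9 ≈ -68564.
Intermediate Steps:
m = -8 (m = 4*(-2) = -8)
U(t, x) = -11*t/3 (U(t, x) = 8*(t/(-8) + t/(-3)) = 8*(t*(-⅛) + t*(-⅓)) = 8*(-t/8 - t/3) = 8*(-11*t/24) = -11*t/3)
k(D) = -44/3 - 11*D/3 (k(D) = -11*(4 + D*1)/3 = -11*(4 + D)/3 = -44/3 - 11*D/3)
X(b) = (-215 + b)*(-151 + b) (X(b) = (-151 + b)*(-215 + b) = (-215 + b)*(-151 + b))
-34743 - X(k(-3)) = -34743 - (32465 + (-44/3 - 11/3*(-3))² - 366*(-44/3 - 11/3*(-3))) = -34743 - (32465 + (-44/3 + 11)² - 366*(-44/3 + 11)) = -34743 - (32465 + (-11/3)² - 366*(-11/3)) = -34743 - (32465 + 121/9 + 1342) = -34743 - 1*304384/9 = -34743 - 304384/9 = -617071/9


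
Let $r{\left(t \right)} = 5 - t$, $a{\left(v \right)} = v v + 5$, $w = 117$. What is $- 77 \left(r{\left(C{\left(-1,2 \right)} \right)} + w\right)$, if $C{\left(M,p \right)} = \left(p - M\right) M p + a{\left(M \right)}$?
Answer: $-9394$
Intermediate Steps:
$a{\left(v \right)} = 5 + v^{2}$ ($a{\left(v \right)} = v^{2} + 5 = 5 + v^{2}$)
$C{\left(M,p \right)} = 5 + M^{2} + M p \left(p - M\right)$ ($C{\left(M,p \right)} = \left(p - M\right) M p + \left(5 + M^{2}\right) = M \left(p - M\right) p + \left(5 + M^{2}\right) = M p \left(p - M\right) + \left(5 + M^{2}\right) = 5 + M^{2} + M p \left(p - M\right)$)
$- 77 \left(r{\left(C{\left(-1,2 \right)} \right)} + w\right) = - 77 \left(\left(5 - \left(5 + \left(-1\right)^{2} - 2^{2} - 2 \left(-1\right)^{2}\right)\right) + 117\right) = - 77 \left(\left(5 - \left(5 + 1 - 4 - 2 \cdot 1\right)\right) + 117\right) = - 77 \left(\left(5 - \left(5 + 1 - 4 - 2\right)\right) + 117\right) = - 77 \left(\left(5 - 0\right) + 117\right) = - 77 \left(\left(5 + 0\right) + 117\right) = - 77 \left(5 + 117\right) = \left(-77\right) 122 = -9394$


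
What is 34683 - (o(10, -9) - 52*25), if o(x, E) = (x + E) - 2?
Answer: 35984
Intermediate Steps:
o(x, E) = -2 + E + x (o(x, E) = (E + x) - 2 = -2 + E + x)
34683 - (o(10, -9) - 52*25) = 34683 - ((-2 - 9 + 10) - 52*25) = 34683 - (-1 - 1300) = 34683 - 1*(-1301) = 34683 + 1301 = 35984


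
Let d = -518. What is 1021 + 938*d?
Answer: -484863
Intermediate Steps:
1021 + 938*d = 1021 + 938*(-518) = 1021 - 485884 = -484863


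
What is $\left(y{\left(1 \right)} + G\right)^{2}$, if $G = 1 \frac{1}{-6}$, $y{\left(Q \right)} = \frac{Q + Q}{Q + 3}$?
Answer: $\frac{1}{9} \approx 0.11111$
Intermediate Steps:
$y{\left(Q \right)} = \frac{2 Q}{3 + Q}$
$G = - \frac{1}{6}$ ($G = 1 \left(- \frac{1}{6}\right) = - \frac{1}{6} \approx -0.16667$)
$\left(y{\left(1 \right)} + G\right)^{2} = \left(2 \cdot 1 \frac{1}{3 + 1} - \frac{1}{6}\right)^{2} = \left(2 \cdot 1 \cdot \frac{1}{4} - \frac{1}{6}\right)^{2} = \left(\frac{1}{2} - \frac{1}{6}\right)^{2} = \left(\frac{1}{3}\right)^{2} = \frac{1}{9}$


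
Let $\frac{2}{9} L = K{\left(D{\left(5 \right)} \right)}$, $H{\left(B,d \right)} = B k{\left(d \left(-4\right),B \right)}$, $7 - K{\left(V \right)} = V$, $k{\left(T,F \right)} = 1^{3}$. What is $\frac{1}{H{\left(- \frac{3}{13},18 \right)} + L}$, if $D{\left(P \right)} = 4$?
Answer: $\frac{26}{345} \approx 0.075362$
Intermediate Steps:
$k{\left(T,F \right)} = 1$
$K{\left(V \right)} = 7 - V$
$H{\left(B,d \right)} = B$ ($H{\left(B,d \right)} = B 1 = B$)
$L = \frac{27}{2}$ ($L = \frac{9 \left(7 - 4\right)}{2} = \frac{9}{2} \cdot 3 = \frac{27}{2} \approx 13.5$)
$\frac{1}{H{\left(- \frac{3}{13},18 \right)} + L} = \frac{1}{- \frac{3}{13} + \frac{27}{2}} = \frac{1}{\frac{345}{26}} = \frac{26}{345}$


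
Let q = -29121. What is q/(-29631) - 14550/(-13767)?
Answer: 5438169/2666209 ≈ 2.0397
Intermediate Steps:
q/(-29631) - 14550/(-13767) = -29121/(-29631) - 14550/(-13767) = -29121*(-1/29631) - 14550*(-1/13767) = 571/581 + 4850/4589 = 5438169/2666209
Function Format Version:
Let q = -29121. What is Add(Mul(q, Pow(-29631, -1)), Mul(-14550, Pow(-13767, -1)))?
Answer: Rational(5438169, 2666209) ≈ 2.0397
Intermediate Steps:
Add(Mul(q, Pow(-29631, -1)), Mul(-14550, Pow(-13767, -1))) = Add(Mul(-29121, Pow(-29631, -1)), Mul(-14550, Pow(-13767, -1))) = Add(Mul(-29121, Rational(-1, 29631)), Mul(-14550, Rational(-1, 13767))) = Add(Rational(571, 581), Rational(4850, 4589)) = Rational(5438169, 2666209)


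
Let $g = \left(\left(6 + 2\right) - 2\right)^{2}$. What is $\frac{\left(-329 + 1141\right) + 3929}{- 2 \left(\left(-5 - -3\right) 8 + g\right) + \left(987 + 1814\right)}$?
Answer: $\frac{431}{251} \approx 1.7171$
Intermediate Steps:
$g = 36$ ($g = \left(8 - 2\right)^{2} = 6^{2} = 36$)
$\frac{\left(-329 + 1141\right) + 3929}{- 2 \left(\left(-5 - -3\right) 8 + g\right) + \left(987 + 1814\right)} = \frac{\left(-329 + 1141\right) + 3929}{- 2 \left(\left(-5 - -3\right) 8 + 36\right) + \left(987 + 1814\right)} = \frac{812 + 3929}{- 2 \left(\left(-5 + 3\right) 8 + 36\right) + 2801} = \frac{4741}{- 2 \left(\left(-2\right) 8 + 36\right) + 2801} = \frac{4741}{- 2 \left(-16 + 36\right) + 2801} = \frac{4741}{\left(-2\right) 20 + 2801} = \frac{4741}{-40 + 2801} = \frac{4741}{2761} = 4741 \cdot \frac{1}{2761} = \frac{431}{251}$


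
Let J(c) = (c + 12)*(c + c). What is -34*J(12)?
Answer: -19584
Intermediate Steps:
J(c) = 2*c*(12 + c) (J(c) = (12 + c)*(2*c) = 2*c*(12 + c))
-34*J(12) = -68*12*(12 + 12) = -68*12*24 = -34*576 = -19584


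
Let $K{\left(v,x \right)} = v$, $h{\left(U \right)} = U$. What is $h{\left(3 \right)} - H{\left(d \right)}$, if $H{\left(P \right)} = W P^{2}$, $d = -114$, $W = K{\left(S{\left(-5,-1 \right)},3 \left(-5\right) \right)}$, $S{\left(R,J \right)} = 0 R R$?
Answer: $3$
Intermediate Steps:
$S{\left(R,J \right)} = 0$ ($S{\left(R,J \right)} = 0 R = 0$)
$W = 0$
$H{\left(P \right)} = 0$ ($H{\left(P \right)} = 0 P^{2} = 0$)
$h{\left(3 \right)} - H{\left(d \right)} = 3 - 0 = 3 + 0 = 3$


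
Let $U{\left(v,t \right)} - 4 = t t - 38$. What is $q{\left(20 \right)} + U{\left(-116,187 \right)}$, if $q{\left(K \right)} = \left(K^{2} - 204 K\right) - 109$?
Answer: $31146$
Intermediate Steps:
$q{\left(K \right)} = -109 + K^{2} - 204 K$
$U{\left(v,t \right)} = -34 + t^{2}$ ($U{\left(v,t \right)} = 4 + \left(t t - 38\right) = 4 + \left(t^{2} - 38\right) = 4 + \left(-38 + t^{2}\right) = -34 + t^{2}$)
$q{\left(20 \right)} + U{\left(-116,187 \right)} = \left(-109 + 20^{2} - 4080\right) - \left(34 - 187^{2}\right) = \left(-109 + 400 - 4080\right) + \left(-34 + 34969\right) = -3789 + 34935 = 31146$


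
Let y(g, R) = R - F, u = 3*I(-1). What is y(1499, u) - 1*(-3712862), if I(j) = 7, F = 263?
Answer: 3712620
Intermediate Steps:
u = 21 (u = 3*7 = 21)
y(g, R) = -263 + R (y(g, R) = R - 1*263 = R - 263 = -263 + R)
y(1499, u) - 1*(-3712862) = (-263 + 21) - 1*(-3712862) = -242 + 3712862 = 3712620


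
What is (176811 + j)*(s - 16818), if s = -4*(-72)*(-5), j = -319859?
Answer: 2611770384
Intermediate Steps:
s = -1440 (s = 288*(-5) = -1440)
(176811 + j)*(s - 16818) = (176811 - 319859)*(-1440 - 16818) = -143048*(-18258) = 2611770384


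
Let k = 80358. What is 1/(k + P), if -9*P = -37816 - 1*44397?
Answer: 9/805435 ≈ 1.1174e-5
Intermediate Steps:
P = 82213/9 (P = -(-37816 - 1*44397)/9 = -(-37816 - 44397)/9 = -⅑*(-82213) = 82213/9 ≈ 9134.8)
1/(k + P) = 1/(80358 + 82213/9) = 1/(805435/9) = 9/805435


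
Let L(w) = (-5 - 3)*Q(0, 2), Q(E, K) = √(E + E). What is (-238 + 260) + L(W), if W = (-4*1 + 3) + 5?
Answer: 22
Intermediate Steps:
Q(E, K) = √2*√E (Q(E, K) = √(2*E) = √2*√E)
W = 4 (W = (-4 + 3) + 5 = -1 + 5 = 4)
L(w) = 0 (L(w) = (-5 - 3)*(√2*√0) = -8*√2*0 = -8*0 = 0)
(-238 + 260) + L(W) = (-238 + 260) + 0 = 22 + 0 = 22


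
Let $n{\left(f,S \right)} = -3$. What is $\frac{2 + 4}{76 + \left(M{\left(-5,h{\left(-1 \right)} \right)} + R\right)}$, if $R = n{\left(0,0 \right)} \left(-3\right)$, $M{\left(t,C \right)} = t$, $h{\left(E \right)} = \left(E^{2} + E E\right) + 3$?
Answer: $\frac{3}{40} \approx 0.075$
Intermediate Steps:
$h{\left(E \right)} = 3 + 2 E^{2}$ ($h{\left(E \right)} = \left(E^{2} + E^{2}\right) + 3 = 2 E^{2} + 3 = 3 + 2 E^{2}$)
$R = 9$ ($R = \left(-3\right) \left(-3\right) = 9$)
$\frac{2 + 4}{76 + \left(M{\left(-5,h{\left(-1 \right)} \right)} + R\right)} = \frac{2 + 4}{76 + \left(-5 + 9\right)} = \frac{6}{76 + 4} = \frac{6}{80} = 6 \cdot \frac{1}{80} = \frac{3}{40}$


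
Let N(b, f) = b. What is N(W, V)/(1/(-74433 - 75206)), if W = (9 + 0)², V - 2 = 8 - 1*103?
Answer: -12120759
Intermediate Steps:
V = -93 (V = 2 + (8 - 1*103) = 2 + (8 - 103) = 2 - 95 = -93)
W = 81 (W = 9² = 81)
N(W, V)/(1/(-74433 - 75206)) = 81/(1/(-74433 - 75206)) = 81/(1/(-149639)) = 81/(-1/149639) = 81*(-149639) = -12120759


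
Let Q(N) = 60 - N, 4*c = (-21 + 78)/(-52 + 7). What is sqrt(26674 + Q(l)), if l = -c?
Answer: sqrt(24060315)/30 ≈ 163.50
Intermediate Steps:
c = -19/60 (c = ((-21 + 78)/(-52 + 7))/4 = (57/(-45))/4 = (57*(-1/45))/4 = (1/4)*(-19/15) = -19/60 ≈ -0.31667)
l = 19/60 (l = -1*(-19/60) = 19/60 ≈ 0.31667)
sqrt(26674 + Q(l)) = sqrt(26674 + (60 - 1*19/60)) = sqrt(26674 + (60 - 19/60)) = sqrt(26674 + 3581/60) = sqrt(1604021/60) = sqrt(24060315)/30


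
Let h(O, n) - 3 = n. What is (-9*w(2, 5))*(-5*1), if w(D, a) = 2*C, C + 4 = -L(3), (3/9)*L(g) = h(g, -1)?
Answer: -900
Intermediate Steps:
h(O, n) = 3 + n
L(g) = 6 (L(g) = 3*(3 - 1) = 3*2 = 6)
C = -10 (C = -4 - 1*6 = -4 - 6 = -10)
w(D, a) = -20 (w(D, a) = 2*(-10) = -20)
(-9*w(2, 5))*(-5*1) = (-9*(-20))*(-5*1) = 180*(-5) = -900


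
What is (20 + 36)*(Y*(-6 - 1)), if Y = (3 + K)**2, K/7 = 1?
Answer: -39200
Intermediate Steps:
K = 7 (K = 7*1 = 7)
Y = 100 (Y = (3 + 7)**2 = 10**2 = 100)
(20 + 36)*(Y*(-6 - 1)) = (20 + 36)*(100*(-6 - 1)) = 56*(100*(-7)) = 56*(-700) = -39200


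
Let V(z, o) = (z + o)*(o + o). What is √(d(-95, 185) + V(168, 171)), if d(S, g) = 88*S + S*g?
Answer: √90003 ≈ 300.00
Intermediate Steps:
V(z, o) = 2*o*(o + z) (V(z, o) = (o + z)*(2*o) = 2*o*(o + z))
√(d(-95, 185) + V(168, 171)) = √(-95*(88 + 185) + 2*171*(171 + 168)) = √(-95*273 + 2*171*339) = √(-25935 + 115938) = √90003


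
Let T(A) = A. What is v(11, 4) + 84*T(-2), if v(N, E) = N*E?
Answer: -124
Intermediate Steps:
v(N, E) = E*N
v(11, 4) + 84*T(-2) = 4*11 + 84*(-2) = 44 - 168 = -124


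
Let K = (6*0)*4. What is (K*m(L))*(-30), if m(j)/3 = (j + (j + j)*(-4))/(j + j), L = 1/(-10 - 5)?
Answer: 0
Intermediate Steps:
L = -1/15 (L = 1/(-15) = -1/15 ≈ -0.066667)
m(j) = -21/2 (m(j) = 3*((j + (j + j)*(-4))/(j + j)) = 3*((j + (2*j)*(-4))/((2*j))) = 3*((j - 8*j)*(1/(2*j))) = 3*((-7*j)*(1/(2*j))) = 3*(-7/2) = -21/2)
K = 0 (K = 0*4 = 0)
(K*m(L))*(-30) = (0*(-21/2))*(-30) = 0*(-30) = 0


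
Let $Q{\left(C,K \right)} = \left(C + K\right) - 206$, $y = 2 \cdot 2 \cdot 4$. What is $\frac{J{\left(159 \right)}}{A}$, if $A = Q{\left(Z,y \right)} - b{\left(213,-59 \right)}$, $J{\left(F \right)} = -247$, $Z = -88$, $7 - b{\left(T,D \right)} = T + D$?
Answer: $\frac{247}{131} \approx 1.8855$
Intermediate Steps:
$b{\left(T,D \right)} = 7 - D - T$ ($b{\left(T,D \right)} = 7 - \left(T + D\right) = 7 - \left(D + T\right) = 7 - D - T$)
$y = 16$ ($y = 4 \cdot 4 = 16$)
$Q{\left(C,K \right)} = -206 + C + K$
$A = -131$ ($A = \left(-206 - 88 + 16\right) - \left(7 - -59 - 213\right) = -278 - \left(7 + 59 - 213\right) = -278 - -147 = -278 + 147 = -131$)
$\frac{J{\left(159 \right)}}{A} = - \frac{247}{-131} = \left(-247\right) \left(- \frac{1}{131}\right) = \frac{247}{131}$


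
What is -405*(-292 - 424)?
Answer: 289980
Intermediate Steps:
-405*(-292 - 424) = -405*(-716) = 289980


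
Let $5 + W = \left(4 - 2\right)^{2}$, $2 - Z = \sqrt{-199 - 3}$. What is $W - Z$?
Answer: $-3 + i \sqrt{202} \approx -3.0 + 14.213 i$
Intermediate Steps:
$Z = 2 - i \sqrt{202}$ ($Z = 2 - \sqrt{-199 - 3} = 2 - \sqrt{-202} = 2 - i \sqrt{202} \approx 2.0 - 14.213 i$)
$W = -1$ ($W = -5 + \left(4 - 2\right)^{2} = -5 + 2^{2} = -5 + 4 = -1$)
$W - Z = -1 - \left(2 - i \sqrt{202}\right) = -3 + i \sqrt{202}$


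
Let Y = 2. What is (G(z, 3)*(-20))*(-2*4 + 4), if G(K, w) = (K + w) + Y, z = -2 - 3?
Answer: 0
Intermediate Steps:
z = -5
G(K, w) = 2 + K + w (G(K, w) = (K + w) + 2 = 2 + K + w)
(G(z, 3)*(-20))*(-2*4 + 4) = ((2 - 5 + 3)*(-20))*(-2*4 + 4) = (0*(-20))*(-8 + 4) = 0*(-4) = 0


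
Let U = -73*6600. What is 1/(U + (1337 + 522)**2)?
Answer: 1/2974081 ≈ 3.3624e-7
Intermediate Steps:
U = -481800
1/(U + (1337 + 522)**2) = 1/(-481800 + (1337 + 522)**2) = 1/(-481800 + 1859**2) = 1/(-481800 + 3455881) = 1/2974081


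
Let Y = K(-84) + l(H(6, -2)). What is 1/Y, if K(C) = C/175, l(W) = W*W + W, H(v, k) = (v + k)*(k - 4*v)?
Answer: 25/267788 ≈ 9.3357e-5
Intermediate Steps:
H(v, k) = (k + v)*(k - 4*v)
l(W) = W + W² (l(W) = W² + W = W + W²)
K(C) = C/175 (K(C) = C*(1/175) = C/175)
Y = 267788/25 (Y = (1/175)*(-84) + ((-2)² - 4*6² - 3*(-2)*6)*(1 + ((-2)² - 4*6² - 3*(-2)*6)) = -12/25 + (4 - 4*36 + 36)*(1 + (4 - 4*36 + 36)) = -12/25 + (4 - 144 + 36)*(1 + (4 - 144 + 36)) = -12/25 - 104*(1 - 104) = -12/25 - 104*(-103) = -12/25 + 10712 = 267788/25 ≈ 10712.)
1/Y = 1/(267788/25) = 25/267788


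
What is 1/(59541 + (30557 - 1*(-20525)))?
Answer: 1/110623 ≈ 9.0397e-6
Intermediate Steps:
1/(59541 + (30557 - 1*(-20525))) = 1/(59541 + (30557 + 20525)) = 1/(59541 + 51082) = 1/110623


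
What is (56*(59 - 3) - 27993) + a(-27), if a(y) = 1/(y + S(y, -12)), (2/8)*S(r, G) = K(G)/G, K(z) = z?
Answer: -571712/23 ≈ -24857.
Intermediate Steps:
S(r, G) = 4 (S(r, G) = 4*(G/G) = 4*1 = 4)
a(y) = 1/(4 + y) (a(y) = 1/(y + 4) = 1/(4 + y))
(56*(59 - 3) - 27993) + a(-27) = (56*(59 - 3) - 27993) + 1/(4 - 27) = (56*56 - 27993) + 1/(-23) = (3136 - 27993) - 1/23 = -24857 - 1/23 = -571712/23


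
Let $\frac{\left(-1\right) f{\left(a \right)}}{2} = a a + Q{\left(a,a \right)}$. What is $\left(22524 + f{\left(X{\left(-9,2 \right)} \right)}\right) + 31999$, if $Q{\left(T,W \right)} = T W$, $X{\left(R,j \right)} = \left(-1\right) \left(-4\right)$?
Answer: $54459$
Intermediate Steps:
$X{\left(R,j \right)} = 4$
$f{\left(a \right)} = - 4 a^{2}$ ($f{\left(a \right)} = - 2 \left(a a + a a\right) = - 2 \left(a^{2} + a^{2}\right) = - 2 \cdot 2 a^{2} = - 4 a^{2}$)
$\left(22524 + f{\left(X{\left(-9,2 \right)} \right)}\right) + 31999 = \left(22524 - 4 \cdot 4^{2}\right) + 31999 = \left(22524 - 64\right) + 31999 = 22460 + 31999 = 54459$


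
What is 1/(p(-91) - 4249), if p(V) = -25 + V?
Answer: -1/4365 ≈ -0.00022910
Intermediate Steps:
1/(p(-91) - 4249) = 1/((-25 - 91) - 4249) = 1/(-116 - 4249) = 1/(-4365) = -1/4365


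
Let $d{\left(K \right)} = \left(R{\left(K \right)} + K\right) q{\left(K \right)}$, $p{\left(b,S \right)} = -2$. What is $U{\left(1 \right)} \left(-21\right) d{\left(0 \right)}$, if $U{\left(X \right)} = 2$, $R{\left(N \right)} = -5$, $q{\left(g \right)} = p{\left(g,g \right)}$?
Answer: $-420$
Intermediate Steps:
$q{\left(g \right)} = -2$
$d{\left(K \right)} = 10 - 2 K$ ($d{\left(K \right)} = \left(-5 + K\right) \left(-2\right) = 10 - 2 K$)
$U{\left(1 \right)} \left(-21\right) d{\left(0 \right)} = 2 \left(-21\right) \left(10 - 0\right) = - 42 \left(10 + 0\right) = \left(-42\right) 10 = -420$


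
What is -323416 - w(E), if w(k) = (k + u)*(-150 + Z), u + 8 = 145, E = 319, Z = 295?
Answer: -389536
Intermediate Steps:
u = 137 (u = -8 + 145 = 137)
w(k) = 19865 + 145*k (w(k) = (k + 137)*(-150 + 295) = (137 + k)*145 = 19865 + 145*k)
-323416 - w(E) = -323416 - (19865 + 145*319) = -323416 - (19865 + 46255) = -323416 - 1*66120 = -323416 - 66120 = -389536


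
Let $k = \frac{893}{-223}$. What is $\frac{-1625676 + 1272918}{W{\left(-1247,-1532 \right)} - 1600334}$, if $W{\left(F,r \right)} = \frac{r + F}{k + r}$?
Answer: $\frac{120829844982}{548160184969} \approx 0.22043$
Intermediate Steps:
$k = - \frac{893}{223}$ ($k = 893 \left(- \frac{1}{223}\right) = - \frac{893}{223} \approx -4.0045$)
$W{\left(F,r \right)} = \frac{F + r}{- \frac{893}{223} + r}$ ($W{\left(F,r \right)} = \frac{r + F}{- \frac{893}{223} + r} = \frac{F + r}{- \frac{893}{223} + r}$)
$\frac{-1625676 + 1272918}{W{\left(-1247,-1532 \right)} - 1600334} = \frac{-1625676 + 1272918}{\frac{223 \left(-1247 - 1532\right)}{-893 + 223 \left(-1532\right)} - 1600334} = - \frac{352758}{223 \frac{1}{-893 - 341636} \left(-2779\right) - 1600334} = - \frac{352758}{223 \frac{1}{-342529} \left(-2779\right) - 1600334} = - \frac{352758}{223 \left(- \frac{1}{342529}\right) \left(-2779\right) - 1600334} = - \frac{352758}{\frac{619717}{342529} - 1600334} = - \frac{352758}{- \frac{548160184969}{342529}} = \left(-352758\right) \left(- \frac{342529}{548160184969}\right) = \frac{120829844982}{548160184969}$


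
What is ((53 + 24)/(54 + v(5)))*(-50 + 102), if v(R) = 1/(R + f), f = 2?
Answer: 28028/379 ≈ 73.953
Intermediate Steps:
v(R) = 1/(2 + R) (v(R) = 1/(R + 2) = 1/(2 + R))
((53 + 24)/(54 + v(5)))*(-50 + 102) = ((53 + 24)/(54 + 1/(2 + 5)))*(-50 + 102) = (77/(54 + 1/7))*52 = (77/(379/7))*52 = (77*(7/379))*52 = (539/379)*52 = 28028/379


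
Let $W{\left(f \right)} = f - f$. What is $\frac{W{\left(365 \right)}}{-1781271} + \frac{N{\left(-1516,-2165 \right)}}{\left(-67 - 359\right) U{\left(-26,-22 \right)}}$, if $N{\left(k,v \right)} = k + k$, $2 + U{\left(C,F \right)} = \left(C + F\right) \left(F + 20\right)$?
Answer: $\frac{758}{10011} \approx 0.075717$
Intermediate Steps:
$U{\left(C,F \right)} = -2 + \left(20 + F\right) \left(C + F\right)$ ($U{\left(C,F \right)} = -2 + \left(C + F\right) \left(F + 20\right) = -2 + \left(C + F\right) \left(20 + F\right) = -2 + \left(20 + F\right) \left(C + F\right)$)
$N{\left(k,v \right)} = 2 k$
$W{\left(f \right)} = 0$
$\frac{W{\left(365 \right)}}{-1781271} + \frac{N{\left(-1516,-2165 \right)}}{\left(-67 - 359\right) U{\left(-26,-22 \right)}} = \frac{0}{-1781271} + \frac{2 \left(-1516\right)}{\left(-67 - 359\right) \left(-2 + \left(-22\right)^{2} + 20 \left(-26\right) + 20 \left(-22\right) - -572\right)} = 0 \left(- \frac{1}{1781271}\right) - \frac{3032}{\left(-426\right) \left(-2 + 484 - 520 - 440 + 572\right)} = 0 - \frac{3032}{\left(-426\right) 94} = 0 - \frac{3032}{-40044} = 0 - - \frac{758}{10011} = 0 + \frac{758}{10011} = \frac{758}{10011}$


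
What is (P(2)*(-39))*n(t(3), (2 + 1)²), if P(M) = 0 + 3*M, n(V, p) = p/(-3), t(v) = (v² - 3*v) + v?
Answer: 702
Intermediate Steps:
t(v) = v² - 2*v
n(V, p) = -p/3 (n(V, p) = p*(-⅓) = -p/3)
P(M) = 3*M
(P(2)*(-39))*n(t(3), (2 + 1)²) = ((3*2)*(-39))*(-(2 + 1)²/3) = (6*(-39))*(-⅓*3²) = -(-78)*9 = -234*(-3) = 702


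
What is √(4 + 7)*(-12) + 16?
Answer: 16 - 12*√11 ≈ -23.799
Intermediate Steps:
√(4 + 7)*(-12) + 16 = √11*(-12) + 16 = -12*√11 + 16 = 16 - 12*√11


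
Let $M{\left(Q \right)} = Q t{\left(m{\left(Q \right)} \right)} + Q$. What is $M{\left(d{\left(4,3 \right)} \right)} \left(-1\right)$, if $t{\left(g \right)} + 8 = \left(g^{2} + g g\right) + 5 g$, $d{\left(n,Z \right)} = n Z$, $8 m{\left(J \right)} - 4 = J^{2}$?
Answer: $-9240$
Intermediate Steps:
$m{\left(J \right)} = \frac{1}{2} + \frac{J^{2}}{8}$
$d{\left(n,Z \right)} = Z n$
$t{\left(g \right)} = -8 + 2 g^{2} + 5 g$ ($t{\left(g \right)} = -8 + \left(\left(g^{2} + g g\right) + 5 g\right) = -8 + \left(\left(g^{2} + g^{2}\right) + 5 g\right) = -8 + \left(2 g^{2} + 5 g\right) = -8 + 2 g^{2} + 5 g$)
$M{\left(Q \right)} = Q + Q \left(- \frac{11}{2} + 2 \left(\frac{1}{2} + \frac{Q^{2}}{8}\right)^{2} + \frac{5 Q^{2}}{8}\right)$ ($M{\left(Q \right)} = Q \left(-8 + 2 \left(\frac{1}{2} + \frac{Q^{2}}{8}\right)^{2} + 5 \left(\frac{1}{2} + \frac{Q^{2}}{8}\right)\right) + Q = Q \left(-8 + 2 \left(\frac{1}{2} + \frac{Q^{2}}{8}\right)^{2} + \left(\frac{5}{2} + \frac{5 Q^{2}}{8}\right)\right) + Q = Q \left(- \frac{11}{2} + 2 \left(\frac{1}{2} + \frac{Q^{2}}{8}\right)^{2} + \frac{5 Q^{2}}{8}\right) + Q = Q + Q \left(- \frac{11}{2} + 2 \left(\frac{1}{2} + \frac{Q^{2}}{8}\right)^{2} + \frac{5 Q^{2}}{8}\right)$)
$M{\left(d{\left(4,3 \right)} \right)} \left(-1\right) = \frac{3 \cdot 4 \left(-128 + \left(3 \cdot 4\right)^{4} + 28 \left(3 \cdot 4\right)^{2}\right)}{32} \left(-1\right) = \frac{1}{32} \cdot 12 \left(-128 + 12^{4} + 28 \cdot 12^{2}\right) \left(-1\right) = \frac{1}{32} \cdot 12 \left(-128 + 20736 + 28 \cdot 144\right) \left(-1\right) = \frac{1}{32} \cdot 12 \left(-128 + 20736 + 4032\right) \left(-1\right) = \frac{1}{32} \cdot 12 \cdot 24640 \left(-1\right) = 9240 \left(-1\right) = -9240$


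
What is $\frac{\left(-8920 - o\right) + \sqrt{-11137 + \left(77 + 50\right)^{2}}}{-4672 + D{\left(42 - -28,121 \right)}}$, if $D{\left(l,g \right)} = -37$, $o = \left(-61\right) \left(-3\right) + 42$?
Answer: $\frac{9145}{4709} - \frac{8 \sqrt{78}}{4709} \approx 1.927$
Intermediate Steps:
$o = 225$ ($o = 183 + 42 = 225$)
$\frac{\left(-8920 - o\right) + \sqrt{-11137 + \left(77 + 50\right)^{2}}}{-4672 + D{\left(42 - -28,121 \right)}} = \frac{\left(-8920 - 225\right) + \sqrt{-11137 + \left(77 + 50\right)^{2}}}{-4672 - 37} = \frac{\left(-8920 - 225\right) + \sqrt{-11137 + 127^{2}}}{-4709} = \left(-9145 + \sqrt{-11137 + 16129}\right) \left(- \frac{1}{4709}\right) = \left(-9145 + \sqrt{4992}\right) \left(- \frac{1}{4709}\right) = \left(-9145 + 8 \sqrt{78}\right) \left(- \frac{1}{4709}\right) = \frac{9145}{4709} - \frac{8 \sqrt{78}}{4709}$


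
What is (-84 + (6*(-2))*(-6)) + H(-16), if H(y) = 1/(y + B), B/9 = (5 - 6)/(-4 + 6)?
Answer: -494/41 ≈ -12.049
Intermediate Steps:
B = -9/2 (B = 9*((5 - 6)/(-4 + 6)) = 9*(-1/2) = 9*(-1*½) = 9*(-½) = -9/2 ≈ -4.5000)
H(y) = 1/(-9/2 + y) (H(y) = 1/(y - 9/2) = 1/(-9/2 + y))
(-84 + (6*(-2))*(-6)) + H(-16) = (-84 + (6*(-2))*(-6)) + 2/(-9 + 2*(-16)) = (-84 - 12*(-6)) + 2/(-9 - 32) = (-84 + 72) + 2/(-41) = -12 + 2*(-1/41) = -12 - 2/41 = -494/41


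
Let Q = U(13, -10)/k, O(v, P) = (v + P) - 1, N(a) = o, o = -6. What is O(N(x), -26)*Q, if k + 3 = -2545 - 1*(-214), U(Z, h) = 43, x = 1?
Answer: 473/778 ≈ 0.60797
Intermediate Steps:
N(a) = -6
k = -2334 (k = -3 + (-2545 - 1*(-214)) = -3 + (-2545 + 214) = -3 - 2331 = -2334)
O(v, P) = -1 + P + v (O(v, P) = (P + v) - 1 = -1 + P + v)
Q = -43/2334 (Q = 43/(-2334) = 43*(-1/2334) = -43/2334 ≈ -0.018423)
O(N(x), -26)*Q = (-1 - 26 - 6)*(-43/2334) = -33*(-43/2334) = 473/778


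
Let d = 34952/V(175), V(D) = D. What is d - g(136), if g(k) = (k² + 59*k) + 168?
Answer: -4635448/175 ≈ -26488.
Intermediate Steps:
g(k) = 168 + k² + 59*k
d = 34952/175 ≈ 199.73
d - g(136) = 34952/175 - (168 + 136² + 59*136) = 34952/175 - (168 + 18496 + 8024) = 34952/175 - 1*26688 = 34952/175 - 26688 = -4635448/175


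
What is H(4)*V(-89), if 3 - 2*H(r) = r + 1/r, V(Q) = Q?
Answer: 445/8 ≈ 55.625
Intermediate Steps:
H(r) = 3/2 - r/2 - 1/(2*r) (H(r) = 3/2 - (r + 1/r)/2 = 3/2 + (-r/2 - 1/(2*r)) = 3/2 - r/2 - 1/(2*r))
H(4)*V(-89) = ((1/2)*(-1 - 1*4*(-3 + 4))/4)*(-89) = ((1/2)*(1/4)*(-1 - 1*4*1))*(-89) = ((1/2)*(1/4)*(-1 - 4))*(-89) = ((1/2)*(1/4)*(-5))*(-89) = -5/8*(-89) = 445/8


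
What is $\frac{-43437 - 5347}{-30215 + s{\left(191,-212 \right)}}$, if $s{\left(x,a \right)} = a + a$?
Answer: $\frac{48784}{30639} \approx 1.5922$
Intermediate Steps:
$s{\left(x,a \right)} = 2 a$
$\frac{-43437 - 5347}{-30215 + s{\left(191,-212 \right)}} = \frac{-43437 - 5347}{-30215 + 2 \left(-212\right)} = - \frac{48784}{-30215 - 424} = - \frac{48784}{-30639} = \left(-48784\right) \left(- \frac{1}{30639}\right) = \frac{48784}{30639}$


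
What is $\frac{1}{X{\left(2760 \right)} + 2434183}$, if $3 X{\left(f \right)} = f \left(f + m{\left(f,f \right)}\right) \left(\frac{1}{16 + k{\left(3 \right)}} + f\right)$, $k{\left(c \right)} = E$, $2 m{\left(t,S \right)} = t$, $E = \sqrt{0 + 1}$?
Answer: $\frac{17}{178754085911} \approx 9.5103 \cdot 10^{-11}$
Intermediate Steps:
$E = 1$ ($E = \sqrt{1} = 1$)
$m{\left(t,S \right)} = \frac{t}{2}$
$k{\left(c \right)} = 1$
$X{\left(f \right)} = \frac{f^{2} \left(\frac{1}{17} + f\right)}{2}$ ($X{\left(f \right)} = \frac{f \left(f + \frac{f}{2}\right) \left(\frac{1}{16 + 1} + f\right)}{3} = \frac{f \frac{3 f}{2} \left(\frac{1}{17} + f\right)}{3} = \frac{\frac{3 f^{2}}{2} \left(\frac{1}{17} + f\right)}{3} = \frac{\frac{3}{2} f^{2} \left(\frac{1}{17} + f\right)}{3} = \frac{f^{2} \left(\frac{1}{17} + f\right)}{2}$)
$\frac{1}{X{\left(2760 \right)} + 2434183} = \frac{1}{\frac{2760^{2} \left(1 + 17 \cdot 2760\right)}{34} + 2434183} = \frac{1}{\frac{1}{34} \cdot 7617600 \left(1 + 46920\right) + 2434183} = \frac{1}{\frac{1}{34} \cdot 7617600 \cdot 46921 + 2434183} = \frac{1}{\frac{178712704800}{17} + 2434183} = \frac{1}{\frac{178754085911}{17}} = \frac{17}{178754085911}$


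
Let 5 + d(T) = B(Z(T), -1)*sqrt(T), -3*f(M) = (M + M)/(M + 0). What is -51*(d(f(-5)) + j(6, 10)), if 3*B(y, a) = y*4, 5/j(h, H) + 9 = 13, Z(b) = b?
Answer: 765/4 + 136*I*sqrt(6)/9 ≈ 191.25 + 37.015*I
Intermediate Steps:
f(M) = -2/3 (f(M) = -(M + M)/(3*(M + 0)) = -2*M/(3*M) = -1/3*2 = -2/3)
j(h, H) = 5/4 (j(h, H) = 5/(-9 + 13) = 5/4)
B(y, a) = 4*y/3 (B(y, a) = (y*4)/3 = (4*y)/3 = 4*y/3)
d(T) = -5 + 4*T**(3/2)/3 (d(T) = -5 + (4*T/3)*sqrt(T) = -5 + 4*T**(3/2)/3)
-51*(d(f(-5)) + j(6, 10)) = -51*((-5 + 4*(-2/3)**(3/2)/3) + 5/4) = -51*((-5 + 4*(-2*I*sqrt(6)/9)/3) + 5/4) = -51*((-5 - 8*I*sqrt(6)/27) + 5/4) = -51*(-15/4 - 8*I*sqrt(6)/27) = 765/4 + 136*I*sqrt(6)/9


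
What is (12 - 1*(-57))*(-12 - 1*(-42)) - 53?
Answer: 2017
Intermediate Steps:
(12 - 1*(-57))*(-12 - 1*(-42)) - 53 = (12 + 57)*(-12 + 42) - 53 = 69*30 - 53 = 2070 - 53 = 2017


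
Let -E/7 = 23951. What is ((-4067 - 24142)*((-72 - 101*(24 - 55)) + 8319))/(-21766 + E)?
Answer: 106987334/63141 ≈ 1694.4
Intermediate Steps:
E = -167657 (E = -7*23951 = -167657)
((-4067 - 24142)*((-72 - 101*(24 - 55)) + 8319))/(-21766 + E) = ((-4067 - 24142)*((-72 - 101*(24 - 55)) + 8319))/(-21766 - 167657) = -28209*((-72 - 101*(-31)) + 8319)/(-189423) = -28209*((-72 + 3131) + 8319)*(-1/189423) = -28209*(3059 + 8319)*(-1/189423) = -28209*11378*(-1/189423) = -320962002*(-1/189423) = 106987334/63141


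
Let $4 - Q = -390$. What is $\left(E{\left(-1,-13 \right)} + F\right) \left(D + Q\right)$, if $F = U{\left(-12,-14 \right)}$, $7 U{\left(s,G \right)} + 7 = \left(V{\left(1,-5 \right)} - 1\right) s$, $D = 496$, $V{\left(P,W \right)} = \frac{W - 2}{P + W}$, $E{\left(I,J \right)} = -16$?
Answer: $- \frac{113920}{7} \approx -16274.0$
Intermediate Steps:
$Q = 394$ ($Q = 4 - -390 = 4 + 390 = 394$)
$V{\left(P,W \right)} = \frac{-2 + W}{P + W}$
$U{\left(s,G \right)} = -1 + \frac{3 s}{28}$ ($U{\left(s,G \right)} = -1 + \frac{\left(\frac{-2 - 5}{1 - 5} - 1\right) s}{7} = -1 + \frac{\left(\frac{1}{-4} \left(-7\right) - 1\right) s}{7} = -1 + \frac{\left(\left(- \frac{1}{4}\right) \left(-7\right) - 1\right) s}{7} = -1 + \frac{\left(\frac{7}{4} - 1\right) s}{7} = -1 + \frac{\frac{3}{4} s}{7} = -1 + \frac{3 s}{28}$)
$F = - \frac{16}{7}$ ($F = -1 + \frac{3}{28} \left(-12\right) = -1 - \frac{9}{7} = - \frac{16}{7} \approx -2.2857$)
$\left(E{\left(-1,-13 \right)} + F\right) \left(D + Q\right) = \left(-16 - \frac{16}{7}\right) \left(496 + 394\right) = \left(- \frac{128}{7}\right) 890 = - \frac{113920}{7}$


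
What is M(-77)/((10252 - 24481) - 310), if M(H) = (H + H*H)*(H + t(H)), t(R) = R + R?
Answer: 193116/2077 ≈ 92.978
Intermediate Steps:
t(R) = 2*R
M(H) = 3*H*(H + H**2) (M(H) = (H + H*H)*(H + 2*H) = (H + H**2)*(3*H) = 3*H*(H + H**2))
M(-77)/((10252 - 24481) - 310) = (3*(-77)**2*(1 - 77))/((10252 - 24481) - 310) = (3*5929*(-76))/(-14229 - 310) = -1351812/(-14539) = -1351812*(-1/14539) = 193116/2077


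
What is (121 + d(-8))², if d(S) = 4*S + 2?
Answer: 8281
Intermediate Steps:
d(S) = 2 + 4*S
(121 + d(-8))² = (121 + (2 + 4*(-8)))² = (121 + (2 - 32))² = (121 - 30)² = 91² = 8281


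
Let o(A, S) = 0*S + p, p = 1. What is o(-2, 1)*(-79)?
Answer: -79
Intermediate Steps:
o(A, S) = 1 (o(A, S) = 0*S + 1 = 0 + 1 = 1)
o(-2, 1)*(-79) = 1*(-79) = -79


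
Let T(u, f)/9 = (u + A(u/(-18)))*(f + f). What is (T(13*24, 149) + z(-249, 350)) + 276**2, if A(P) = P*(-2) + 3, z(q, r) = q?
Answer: 1013733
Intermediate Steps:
A(P) = 3 - 2*P (A(P) = -2*P + 3 = 3 - 2*P)
T(u, f) = 18*f*(3 + 10*u/9) (T(u, f) = 9*((u + (3 - 2*u/(-18)))*(f + f)) = 9*((u + (3 - 2*u*(-1)/18))*(2*f)) = 9*((u + (3 - (-1)*u/9))*(2*f)) = 9*((u + (3 + u/9))*(2*f)) = 9*((3 + 10*u/9)*(2*f)) = 9*(2*f*(3 + 10*u/9)) = 18*f*(3 + 10*u/9))
(T(13*24, 149) + z(-249, 350)) + 276**2 = (2*149*(27 + 10*(13*24)) - 249) + 276**2 = (2*149*(27 + 10*312) - 249) + 76176 = (2*149*(27 + 3120) - 249) + 76176 = (2*149*3147 - 249) + 76176 = (937806 - 249) + 76176 = 937557 + 76176 = 1013733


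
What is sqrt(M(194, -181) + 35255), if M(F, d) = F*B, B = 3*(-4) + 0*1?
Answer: sqrt(32927) ≈ 181.46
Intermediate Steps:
B = -12 (B = -12 + 0 = -12)
M(F, d) = -12*F (M(F, d) = F*(-12) = -12*F)
sqrt(M(194, -181) + 35255) = sqrt(-12*194 + 35255) = sqrt(-2328 + 35255) = sqrt(32927)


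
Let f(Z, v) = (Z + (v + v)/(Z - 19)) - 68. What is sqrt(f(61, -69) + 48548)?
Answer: 58*sqrt(707)/7 ≈ 220.31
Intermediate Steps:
f(Z, v) = -68 + Z + 2*v/(-19 + Z) (f(Z, v) = (Z + (2*v)/(-19 + Z)) - 68 = (Z + 2*v/(-19 + Z)) - 68 = -68 + Z + 2*v/(-19 + Z))
sqrt(f(61, -69) + 48548) = sqrt((1292 + 61**2 - 87*61 + 2*(-69))/(-19 + 61) + 48548) = sqrt((1292 + 3721 - 5307 - 138)/42 + 48548) = sqrt((1/42)*(-432) + 48548) = sqrt(-72/7 + 48548) = sqrt(339764/7) = 58*sqrt(707)/7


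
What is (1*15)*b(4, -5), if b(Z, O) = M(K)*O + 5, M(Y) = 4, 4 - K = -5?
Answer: -225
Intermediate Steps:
K = 9 (K = 4 - 1*(-5) = 4 + 5 = 9)
b(Z, O) = 5 + 4*O (b(Z, O) = 4*O + 5 = 5 + 4*O)
(1*15)*b(4, -5) = (1*15)*(5 + 4*(-5)) = 15*(5 - 20) = 15*(-15) = -225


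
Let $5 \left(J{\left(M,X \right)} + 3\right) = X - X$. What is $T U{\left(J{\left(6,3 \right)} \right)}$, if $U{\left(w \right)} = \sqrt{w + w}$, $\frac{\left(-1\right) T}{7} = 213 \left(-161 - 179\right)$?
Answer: $506940 i \sqrt{6} \approx 1.2417 \cdot 10^{6} i$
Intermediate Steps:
$T = 506940$ ($T = - 7 \cdot 213 \left(-161 - 179\right) = - 7 \cdot 213 \left(-340\right) = \left(-7\right) \left(-72420\right) = 506940$)
$J{\left(M,X \right)} = -3$ ($J{\left(M,X \right)} = -3 + \frac{X - X}{5} = -3 + \frac{1}{5} \cdot 0 = -3 + 0 = -3$)
$U{\left(w \right)} = \sqrt{2} \sqrt{w}$ ($U{\left(w \right)} = \sqrt{2 w} = \sqrt{2} \sqrt{w}$)
$T U{\left(J{\left(6,3 \right)} \right)} = 506940 \sqrt{2} \sqrt{-3} = 506940 \sqrt{2} i \sqrt{3} = 506940 i \sqrt{6}$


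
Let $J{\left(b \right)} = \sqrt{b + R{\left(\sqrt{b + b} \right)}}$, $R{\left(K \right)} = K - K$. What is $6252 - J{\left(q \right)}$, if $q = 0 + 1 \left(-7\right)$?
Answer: $6252 - i \sqrt{7} \approx 6252.0 - 2.6458 i$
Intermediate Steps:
$R{\left(K \right)} = 0$
$q = -7$ ($q = 0 - 7 = -7$)
$J{\left(b \right)} = \sqrt{b}$ ($J{\left(b \right)} = \sqrt{b + 0} = \sqrt{b}$)
$6252 - J{\left(q \right)} = 6252 - \sqrt{-7} = 6252 - i \sqrt{7}$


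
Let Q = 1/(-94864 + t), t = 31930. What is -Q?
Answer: 1/62934 ≈ 1.5890e-5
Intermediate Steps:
Q = -1/62934 (Q = 1/(-94864 + 31930) = 1/(-62934) = -1/62934 ≈ -1.5890e-5)
-Q = -1*(-1/62934) = 1/62934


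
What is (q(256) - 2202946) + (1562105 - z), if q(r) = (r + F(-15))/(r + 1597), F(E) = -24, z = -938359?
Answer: 551301086/1853 ≈ 2.9752e+5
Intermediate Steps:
q(r) = (-24 + r)/(1597 + r) (q(r) = (r - 24)/(r + 1597) = (-24 + r)/(1597 + r))
(q(256) - 2202946) + (1562105 - z) = ((-24 + 256)/(1597 + 256) - 2202946) + (1562105 - 1*(-938359)) = (232/1853 - 2202946) + (1562105 + 938359) = ((1/1853)*232 - 2202946) + 2500464 = (232/1853 - 2202946) + 2500464 = -4082058706/1853 + 2500464 = 551301086/1853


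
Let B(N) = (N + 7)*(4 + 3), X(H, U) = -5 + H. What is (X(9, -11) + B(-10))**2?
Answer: 289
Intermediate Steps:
B(N) = 49 + 7*N (B(N) = (7 + N)*7 = 49 + 7*N)
(X(9, -11) + B(-10))**2 = ((-5 + 9) + (49 + 7*(-10)))**2 = (4 + (49 - 70))**2 = (4 - 21)**2 = (-17)**2 = 289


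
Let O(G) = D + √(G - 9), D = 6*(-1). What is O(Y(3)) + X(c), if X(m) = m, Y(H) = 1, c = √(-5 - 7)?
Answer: -6 + 2*I*√2 + 2*I*√3 ≈ -6.0 + 6.2925*I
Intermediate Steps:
c = 2*I*√3 (c = √(-12) = 2*I*√3 ≈ 3.4641*I)
D = -6
O(G) = -6 + √(-9 + G) (O(G) = -6 + √(G - 9) = -6 + √(-9 + G))
O(Y(3)) + X(c) = (-6 + √(-9 + 1)) + 2*I*√3 = (-6 + √(-8)) + 2*I*√3 = (-6 + 2*I*√2) + 2*I*√3 = -6 + 2*I*√2 + 2*I*√3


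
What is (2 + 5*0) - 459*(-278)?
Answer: 127604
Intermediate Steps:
(2 + 5*0) - 459*(-278) = (2 + 0) + 127602 = 2 + 127602 = 127604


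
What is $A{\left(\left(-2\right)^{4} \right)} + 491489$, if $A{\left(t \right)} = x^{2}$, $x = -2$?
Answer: $491493$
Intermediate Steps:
$A{\left(t \right)} = 4$ ($A{\left(t \right)} = \left(-2\right)^{2} = 4$)
$A{\left(\left(-2\right)^{4} \right)} + 491489 = 4 + 491489 = 491493$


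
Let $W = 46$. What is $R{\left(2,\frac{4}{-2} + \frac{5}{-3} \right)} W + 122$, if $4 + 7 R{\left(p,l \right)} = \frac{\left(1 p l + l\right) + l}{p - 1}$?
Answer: $- \frac{2}{3} \approx -0.66667$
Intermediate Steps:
$R{\left(p,l \right)} = - \frac{4}{7} + \frac{2 l + l p}{7 \left(-1 + p\right)}$ ($R{\left(p,l \right)} = - \frac{4}{7} + \frac{\left(\left(1 p l + l\right) + l\right) \frac{1}{p - 1}}{7} = - \frac{4}{7} + \frac{\left(\left(p l + l\right) + l\right) \frac{1}{-1 + p}}{7} = - \frac{4}{7} + \frac{\left(\left(l p + l\right) + l\right) \frac{1}{-1 + p}}{7} = - \frac{4}{7} + \frac{\left(\left(l + l p\right) + l\right) \frac{1}{-1 + p}}{7} = - \frac{4}{7} + \frac{\left(2 l + l p\right) \frac{1}{-1 + p}}{7} = - \frac{4}{7} + \frac{\frac{1}{-1 + p} \left(2 l + l p\right)}{7} = - \frac{4}{7} + \frac{2 l + l p}{7 \left(-1 + p\right)}$)
$R{\left(2,\frac{4}{-2} + \frac{5}{-3} \right)} W + 122 = \frac{4 - 8 + 2 \left(\frac{4}{-2} + \frac{5}{-3}\right) + \left(\frac{4}{-2} + \frac{5}{-3}\right) 2}{7 \left(-1 + 2\right)} 46 + 122 = \frac{4 - 8 + 2 \left(4 \left(- \frac{1}{2}\right) + 5 \left(- \frac{1}{3}\right)\right) + \left(4 \left(- \frac{1}{2}\right) + 5 \left(- \frac{1}{3}\right)\right) 2}{7 \cdot 1} \cdot 46 + 122 = \frac{1}{7} \cdot 1 \left(4 - 8 + 2 \left(-2 - \frac{5}{3}\right) + \left(-2 - \frac{5}{3}\right) 2\right) 46 + 122 = \frac{1}{7} \cdot 1 \left(4 - 8 + 2 \left(- \frac{11}{3}\right) - \frac{22}{3}\right) 46 + 122 = \frac{1}{7} \cdot 1 \left(4 - 8 - \frac{22}{3} - \frac{22}{3}\right) 46 + 122 = \frac{1}{7} \cdot 1 \left(- \frac{56}{3}\right) 46 + 122 = \left(- \frac{8}{3}\right) 46 + 122 = - \frac{368}{3} + 122 = - \frac{2}{3}$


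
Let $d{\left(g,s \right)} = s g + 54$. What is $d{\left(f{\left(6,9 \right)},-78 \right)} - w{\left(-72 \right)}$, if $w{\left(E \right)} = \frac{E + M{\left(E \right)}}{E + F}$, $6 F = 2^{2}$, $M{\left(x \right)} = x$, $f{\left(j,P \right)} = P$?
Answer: $- \frac{69552}{107} \approx -650.02$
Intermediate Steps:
$F = \frac{2}{3}$ ($F = \frac{2^{2}}{6} = \frac{1}{6} \cdot 4 = \frac{2}{3} \approx 0.66667$)
$d{\left(g,s \right)} = 54 + g s$ ($d{\left(g,s \right)} = g s + 54 = 54 + g s$)
$w{\left(E \right)} = \frac{2 E}{\frac{2}{3} + E}$ ($w{\left(E \right)} = \frac{E + E}{E + \frac{2}{3}} = \frac{2 E}{\frac{2}{3} + E}$)
$d{\left(f{\left(6,9 \right)},-78 \right)} - w{\left(-72 \right)} = \left(54 + 9 \left(-78\right)\right) - 6 \left(-72\right) \frac{1}{2 + 3 \left(-72\right)} = \left(54 - 702\right) - 6 \left(-72\right) \frac{1}{2 - 216} = -648 - 6 \left(-72\right) \frac{1}{-214} = -648 - 6 \left(-72\right) \left(- \frac{1}{214}\right) = -648 - \frac{216}{107} = - \frac{69552}{107}$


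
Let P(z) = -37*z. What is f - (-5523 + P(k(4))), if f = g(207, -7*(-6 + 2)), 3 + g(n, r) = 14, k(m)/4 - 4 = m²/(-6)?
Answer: 17194/3 ≈ 5731.3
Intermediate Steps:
k(m) = 16 - 2*m²/3 (k(m) = 16 + 4*(m²/(-6)) = 16 + 4*(m²*(-⅙)) = 16 + 4*(-m²/6) = 16 - 2*m²/3)
g(n, r) = 11 (g(n, r) = -3 + 14 = 11)
f = 11
f - (-5523 + P(k(4))) = 11 - (-5523 - 37*(16 - ⅔*4²)) = 11 - (-5523 - 37*(16 - ⅔*16)) = 11 - (-5523 - 37*(16 - 32/3)) = 11 - (-5523 - 37*16/3) = 11 - (-5523 - 592/3) = 11 - 1*(-17161/3) = 11 + 17161/3 = 17194/3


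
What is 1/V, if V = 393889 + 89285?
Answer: 1/483174 ≈ 2.0696e-6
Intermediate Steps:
V = 483174
1/V = 1/483174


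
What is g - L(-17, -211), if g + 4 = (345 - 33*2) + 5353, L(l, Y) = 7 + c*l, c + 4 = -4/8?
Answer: 11089/2 ≈ 5544.5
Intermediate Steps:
c = -9/2 (c = -4 - 4/8 = -4 - 4*⅛ = -4 - ½ = -9/2 ≈ -4.5000)
L(l, Y) = 7 - 9*l/2
g = 5628 (g = -4 + ((345 - 33*2) + 5353) = -4 + ((345 - 66) + 5353) = -4 + (279 + 5353) = -4 + 5632 = 5628)
g - L(-17, -211) = 5628 - (7 - 9/2*(-17)) = 5628 - (7 + 153/2) = 5628 - 1*167/2 = 5628 - 167/2 = 11089/2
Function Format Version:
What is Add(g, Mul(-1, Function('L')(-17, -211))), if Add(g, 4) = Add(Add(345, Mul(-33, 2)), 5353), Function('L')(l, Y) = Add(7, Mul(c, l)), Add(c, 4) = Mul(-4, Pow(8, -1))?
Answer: Rational(11089, 2) ≈ 5544.5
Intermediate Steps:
c = Rational(-9, 2) (c = Add(-4, Mul(-4, Pow(8, -1))) = Add(-4, Mul(-4, Rational(1, 8))) = Add(-4, Rational(-1, 2)) = Rational(-9, 2) ≈ -4.5000)
Function('L')(l, Y) = Add(7, Mul(Rational(-9, 2), l))
g = 5628 (g = Add(-4, Add(Add(345, Mul(-33, 2)), 5353)) = Add(-4, Add(Add(345, -66), 5353)) = Add(-4, Add(279, 5353)) = Add(-4, 5632) = 5628)
Add(g, Mul(-1, Function('L')(-17, -211))) = Add(5628, Mul(-1, Add(7, Mul(Rational(-9, 2), -17)))) = Add(5628, Mul(-1, Add(7, Rational(153, 2)))) = Add(5628, Mul(-1, Rational(167, 2))) = Add(5628, Rational(-167, 2)) = Rational(11089, 2)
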